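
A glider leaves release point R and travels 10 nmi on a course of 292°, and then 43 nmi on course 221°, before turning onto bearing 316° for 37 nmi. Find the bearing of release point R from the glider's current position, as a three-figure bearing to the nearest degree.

088°

Leg 1 (292°, 10 nmi): east 10 sin 292° = -9.27, north 10 cos 292° = 3.75
Leg 2 (221°, 43 nmi): east 43 sin 221° = -28.21, north 43 cos 221° = -32.45
Leg 3 (316°, 37 nmi): east 37 sin 316° = -25.70, north 37 cos 316° = 26.62
Net displacement: -63.18 east, -2.09 north. Direction back to start is (63.18, 2.09): bearing = atan2(63.18, 2.09) mod 360° = 88.10° ≈ 088°.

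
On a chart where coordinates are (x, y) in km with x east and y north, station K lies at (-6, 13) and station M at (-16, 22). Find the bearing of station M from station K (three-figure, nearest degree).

Δeast = -16 − -6 = -10.00; Δnorth = 22 − 13 = 9.00.
Bearing = atan2(Δeast, Δnorth) mod 360° = 311.99° ≈ 312°.

312°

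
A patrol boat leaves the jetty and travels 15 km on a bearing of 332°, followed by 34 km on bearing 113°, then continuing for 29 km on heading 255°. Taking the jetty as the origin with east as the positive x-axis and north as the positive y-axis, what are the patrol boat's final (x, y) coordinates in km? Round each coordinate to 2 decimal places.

Leg 1 (332°, 15 km): east 15 sin 332° = -7.04, north 15 cos 332° = 13.24
Leg 2 (113°, 34 km): east 34 sin 113° = 31.30, north 34 cos 113° = -13.28
Leg 3 (255°, 29 km): east 29 sin 255° = -28.01, north 29 cos 255° = -7.51
Summing: -3.76 km east, -7.55 km north → (-3.76, -7.55).

(-3.76, -7.55)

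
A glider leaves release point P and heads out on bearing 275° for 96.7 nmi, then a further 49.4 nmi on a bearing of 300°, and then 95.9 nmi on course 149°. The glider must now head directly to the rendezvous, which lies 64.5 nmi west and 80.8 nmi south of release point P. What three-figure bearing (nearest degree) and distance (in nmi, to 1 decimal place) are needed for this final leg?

Leg 1 (275°, 96.7 nmi): east 96.7 sin 275° = -96.33, north 96.7 cos 275° = 8.43
Leg 2 (300°, 49.4 nmi): east 49.4 sin 300° = -42.78, north 49.4 cos 300° = 24.70
Leg 3 (149°, 95.9 nmi): east 95.9 sin 149° = 49.39, north 95.9 cos 149° = -82.20
Current position: (-89.72, -49.07). Target: (-64.5, -80.8). Remaining: Δeast = 25.22, Δnorth = -31.73.
Bearing = atan2(25.22, -31.73) mod 360° = 141.52°; distance = √((25.22)² + (-31.73)²) = 40.529 nmi.

142°, 40.5 nmi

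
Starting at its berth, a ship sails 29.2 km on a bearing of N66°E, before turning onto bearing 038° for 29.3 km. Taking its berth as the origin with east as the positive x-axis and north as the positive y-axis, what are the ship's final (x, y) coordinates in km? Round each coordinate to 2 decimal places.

Leg 1 (N66°E, 29.2 km): east 29.2 sin 66° = 26.68, north 29.2 cos 66° = 11.88
Leg 2 (038°, 29.3 km): east 29.3 sin 38° = 18.04, north 29.3 cos 38° = 23.09
Summing: 44.71 km east, 34.97 km north → (44.71, 34.97).

(44.71, 34.97)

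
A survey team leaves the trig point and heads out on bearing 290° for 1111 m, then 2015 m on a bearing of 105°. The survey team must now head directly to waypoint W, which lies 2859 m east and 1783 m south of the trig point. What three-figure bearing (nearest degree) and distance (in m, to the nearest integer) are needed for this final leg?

130°, 2554 m

Leg 1 (290°, 1111 m): east 1111 sin 290° = -1044.00, north 1111 cos 290° = 379.98
Leg 2 (105°, 2015 m): east 2015 sin 105° = 1946.34, north 2015 cos 105° = -521.52
Current position: (902.34, -141.54). Target: (2859, -1783). Remaining: Δeast = 1956.66, Δnorth = -1641.46.
Bearing = atan2(1956.66, -1641.46) mod 360° = 129.99°; distance = √((1956.66)² + (-1641.46)²) = 2554.000 m.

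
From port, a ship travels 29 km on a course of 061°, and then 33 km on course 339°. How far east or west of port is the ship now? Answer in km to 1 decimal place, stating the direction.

Leg 1 (061°, 29 km): east 29 sin 61° = 25.36, north 29 cos 61° = 14.06
Leg 2 (339°, 33 km): east 33 sin 339° = -11.83, north 33 cos 339° = 30.81
Net east component: 13.54 km.

13.5 km east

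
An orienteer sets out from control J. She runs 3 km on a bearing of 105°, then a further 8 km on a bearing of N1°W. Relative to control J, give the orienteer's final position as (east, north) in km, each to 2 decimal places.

(2.76, 7.22)

Leg 1 (105°, 3 km): east 3 sin 105° = 2.90, north 3 cos 105° = -0.78
Leg 2 (N1°W, 8 km): east 8 sin 359° = -0.14, north 8 cos 359° = 8.00
Summing: 2.76 km east, 7.22 km north → (2.76, 7.22).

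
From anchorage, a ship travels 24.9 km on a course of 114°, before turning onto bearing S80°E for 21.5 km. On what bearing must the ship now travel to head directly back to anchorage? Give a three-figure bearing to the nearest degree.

288°

Leg 1 (114°, 24.9 km): east 24.9 sin 114° = 22.75, north 24.9 cos 114° = -10.13
Leg 2 (S80°E, 21.5 km): east 21.5 sin 100° = 21.17, north 21.5 cos 100° = -3.73
Net displacement: 43.92 east, -13.86 north. Direction back to start is (-43.92, 13.86): bearing = atan2(-43.92, 13.86) mod 360° = 287.52° ≈ 288°.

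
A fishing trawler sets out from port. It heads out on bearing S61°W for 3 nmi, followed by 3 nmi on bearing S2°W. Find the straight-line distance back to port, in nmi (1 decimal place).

5.2 nmi

Leg 1 (S61°W, 3 nmi): east 3 sin 241° = -2.62, north 3 cos 241° = -1.45
Leg 2 (S2°W, 3 nmi): east 3 sin 182° = -0.10, north 3 cos 182° = -3.00
Net: -2.73 east, -4.45 north. Distance = √((-2.73)² + (-4.45)²) = 5.222 nmi.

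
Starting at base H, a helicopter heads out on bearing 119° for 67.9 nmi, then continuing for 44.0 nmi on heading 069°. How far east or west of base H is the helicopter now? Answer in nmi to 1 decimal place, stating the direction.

Leg 1 (119°, 67.9 nmi): east 67.9 sin 119° = 59.39, north 67.9 cos 119° = -32.92
Leg 2 (069°, 44.0 nmi): east 44.0 sin 69° = 41.08, north 44.0 cos 69° = 15.77
Net east component: 100.46 nmi.

100.5 nmi east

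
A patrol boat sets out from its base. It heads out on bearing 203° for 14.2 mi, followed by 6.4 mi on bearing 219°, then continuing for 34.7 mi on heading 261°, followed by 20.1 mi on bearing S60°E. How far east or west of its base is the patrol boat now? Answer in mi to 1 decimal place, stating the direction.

Leg 1 (203°, 14.2 mi): east 14.2 sin 203° = -5.55, north 14.2 cos 203° = -13.07
Leg 2 (219°, 6.4 mi): east 6.4 sin 219° = -4.03, north 6.4 cos 219° = -4.97
Leg 3 (261°, 34.7 mi): east 34.7 sin 261° = -34.27, north 34.7 cos 261° = -5.43
Leg 4 (S60°E, 20.1 mi): east 20.1 sin 120° = 17.41, north 20.1 cos 120° = -10.05
Net east component: -26.44 mi.

26.4 mi west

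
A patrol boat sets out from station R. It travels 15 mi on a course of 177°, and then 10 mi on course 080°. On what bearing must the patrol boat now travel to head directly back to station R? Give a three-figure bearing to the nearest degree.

Leg 1 (177°, 15 mi): east 15 sin 177° = 0.79, north 15 cos 177° = -14.98
Leg 2 (080°, 10 mi): east 10 sin 80° = 9.85, north 10 cos 80° = 1.74
Net displacement: 10.63 east, -13.24 north. Direction back to start is (-10.63, 13.24): bearing = atan2(-10.63, 13.24) mod 360° = 321.24° ≈ 321°.

321°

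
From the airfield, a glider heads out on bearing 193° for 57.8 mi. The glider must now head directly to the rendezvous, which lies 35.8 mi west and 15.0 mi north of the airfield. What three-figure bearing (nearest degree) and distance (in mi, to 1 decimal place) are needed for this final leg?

342°, 74.9 mi

Leg 1 (193°, 57.8 mi): east 57.8 sin 193° = -13.00, north 57.8 cos 193° = -56.32
Current position: (-13.00, -56.32). Target: (-35.8, 15.0). Remaining: Δeast = -22.80, Δnorth = 71.32.
Bearing = atan2(-22.80, 71.32) mod 360° = 342.27°; distance = √((-22.80)² + (71.32)²) = 74.874 mi.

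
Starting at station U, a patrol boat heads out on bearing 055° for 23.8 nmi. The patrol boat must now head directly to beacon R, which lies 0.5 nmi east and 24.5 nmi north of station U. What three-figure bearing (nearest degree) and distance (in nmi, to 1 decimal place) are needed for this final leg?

300°, 21.9 nmi

Leg 1 (055°, 23.8 nmi): east 23.8 sin 55° = 19.50, north 23.8 cos 55° = 13.65
Current position: (19.50, 13.65). Target: (0.5, 24.5). Remaining: Δeast = -19.00, Δnorth = 10.85.
Bearing = atan2(-19.00, 10.85) mod 360° = 299.73°; distance = √((-19.00)² + (10.85)²) = 21.876 nmi.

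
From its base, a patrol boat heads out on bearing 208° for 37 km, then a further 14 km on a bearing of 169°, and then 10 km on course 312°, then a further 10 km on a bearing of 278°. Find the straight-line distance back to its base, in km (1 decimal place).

50.0 km

Leg 1 (208°, 37 km): east 37 sin 208° = -17.37, north 37 cos 208° = -32.67
Leg 2 (169°, 14 km): east 14 sin 169° = 2.67, north 14 cos 169° = -13.74
Leg 3 (312°, 10 km): east 10 sin 312° = -7.43, north 10 cos 312° = 6.69
Leg 4 (278°, 10 km): east 10 sin 278° = -9.90, north 10 cos 278° = 1.39
Net: -32.03 east, -38.33 north. Distance = √((-32.03)² + (-38.33)²) = 49.952 km.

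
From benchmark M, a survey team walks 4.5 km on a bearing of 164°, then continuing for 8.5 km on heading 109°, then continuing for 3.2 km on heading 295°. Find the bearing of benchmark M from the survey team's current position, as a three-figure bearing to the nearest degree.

Leg 1 (164°, 4.5 km): east 4.5 sin 164° = 1.24, north 4.5 cos 164° = -4.33
Leg 2 (109°, 8.5 km): east 8.5 sin 109° = 8.04, north 8.5 cos 109° = -2.77
Leg 3 (295°, 3.2 km): east 3.2 sin 295° = -2.90, north 3.2 cos 295° = 1.35
Net displacement: 6.38 east, -5.74 north. Direction back to start is (-6.38, 5.74): bearing = atan2(-6.38, 5.74) mod 360° = 311.99° ≈ 312°.

312°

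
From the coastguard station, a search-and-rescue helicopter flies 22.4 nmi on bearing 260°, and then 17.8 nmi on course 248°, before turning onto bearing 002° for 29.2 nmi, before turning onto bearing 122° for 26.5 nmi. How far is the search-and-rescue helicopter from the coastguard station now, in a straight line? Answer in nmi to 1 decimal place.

Leg 1 (260°, 22.4 nmi): east 22.4 sin 260° = -22.06, north 22.4 cos 260° = -3.89
Leg 2 (248°, 17.8 nmi): east 17.8 sin 248° = -16.50, north 17.8 cos 248° = -6.67
Leg 3 (002°, 29.2 nmi): east 29.2 sin 2° = 1.02, north 29.2 cos 2° = 29.18
Leg 4 (122°, 26.5 nmi): east 26.5 sin 122° = 22.47, north 26.5 cos 122° = -14.04
Net: -15.07 east, 4.58 north. Distance = √((-15.07)² + (4.58)²) = 15.752 nmi.

15.8 nmi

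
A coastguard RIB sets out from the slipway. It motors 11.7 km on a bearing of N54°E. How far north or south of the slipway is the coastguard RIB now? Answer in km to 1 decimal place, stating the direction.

Leg 1 (N54°E, 11.7 km): east 11.7 sin 54° = 9.47, north 11.7 cos 54° = 6.88
Net north component: 6.88 km.

6.9 km north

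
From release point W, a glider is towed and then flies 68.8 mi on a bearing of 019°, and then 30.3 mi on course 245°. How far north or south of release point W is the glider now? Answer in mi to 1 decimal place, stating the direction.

52.2 mi north

Leg 1 (019°, 68.8 mi): east 68.8 sin 19° = 22.40, north 68.8 cos 19° = 65.05
Leg 2 (245°, 30.3 mi): east 30.3 sin 245° = -27.46, north 30.3 cos 245° = -12.81
Net north component: 52.25 mi.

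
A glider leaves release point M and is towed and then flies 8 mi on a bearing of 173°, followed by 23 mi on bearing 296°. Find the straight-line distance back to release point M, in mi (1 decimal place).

19.8 mi

Leg 1 (173°, 8 mi): east 8 sin 173° = 0.97, north 8 cos 173° = -7.94
Leg 2 (296°, 23 mi): east 23 sin 296° = -20.67, north 23 cos 296° = 10.08
Net: -19.70 east, 2.14 north. Distance = √((-19.70)² + (2.14)²) = 19.813 mi.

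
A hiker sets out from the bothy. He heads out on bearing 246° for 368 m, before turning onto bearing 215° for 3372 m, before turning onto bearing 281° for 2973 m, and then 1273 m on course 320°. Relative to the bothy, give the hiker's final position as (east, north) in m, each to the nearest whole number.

Leg 1 (246°, 368 m): east 368 sin 246° = -336.18, north 368 cos 246° = -149.68
Leg 2 (215°, 3372 m): east 3372 sin 215° = -1934.10, north 3372 cos 215° = -2762.18
Leg 3 (281°, 2973 m): east 2973 sin 281° = -2918.38, north 2973 cos 281° = 567.28
Leg 4 (320°, 1273 m): east 1273 sin 320° = -818.27, north 1273 cos 320° = 975.17
Summing: -6006.93 m east, -1369.41 m north → (-6007, -1369).

(-6007, -1369)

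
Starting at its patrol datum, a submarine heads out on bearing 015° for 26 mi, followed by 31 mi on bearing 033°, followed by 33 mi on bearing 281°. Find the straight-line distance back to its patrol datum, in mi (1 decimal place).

Leg 1 (015°, 26 mi): east 26 sin 15° = 6.73, north 26 cos 15° = 25.11
Leg 2 (033°, 31 mi): east 31 sin 33° = 16.88, north 31 cos 33° = 26.00
Leg 3 (281°, 33 mi): east 33 sin 281° = -32.39, north 33 cos 281° = 6.30
Net: -8.78 east, 57.41 north. Distance = √((-8.78)² + (57.41)²) = 58.077 mi.

58.1 mi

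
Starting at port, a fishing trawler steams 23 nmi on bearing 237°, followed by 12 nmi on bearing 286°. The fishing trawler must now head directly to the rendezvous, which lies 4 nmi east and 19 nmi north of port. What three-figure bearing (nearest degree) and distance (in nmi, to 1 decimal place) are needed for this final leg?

051°, 44.8 nmi

Leg 1 (237°, 23 nmi): east 23 sin 237° = -19.29, north 23 cos 237° = -12.53
Leg 2 (286°, 12 nmi): east 12 sin 286° = -11.54, north 12 cos 286° = 3.31
Current position: (-30.82, -9.22). Target: (4, 19). Remaining: Δeast = 34.82, Δnorth = 28.22.
Bearing = atan2(34.82, 28.22) mod 360° = 50.98°; distance = √((34.82)² + (28.22)²) = 44.823 nmi.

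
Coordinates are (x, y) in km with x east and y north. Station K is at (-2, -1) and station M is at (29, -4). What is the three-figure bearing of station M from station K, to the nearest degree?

096°

Δeast = 29 − -2 = 31.00; Δnorth = -4 − -1 = -3.00.
Bearing = atan2(Δeast, Δnorth) mod 360° = 95.53° ≈ 096°.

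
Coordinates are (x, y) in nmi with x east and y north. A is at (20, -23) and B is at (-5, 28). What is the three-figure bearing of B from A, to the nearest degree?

Δeast = -5 − 20 = -25.00; Δnorth = 28 − -23 = 51.00.
Bearing = atan2(Δeast, Δnorth) mod 360° = 333.89° ≈ 334°.

334°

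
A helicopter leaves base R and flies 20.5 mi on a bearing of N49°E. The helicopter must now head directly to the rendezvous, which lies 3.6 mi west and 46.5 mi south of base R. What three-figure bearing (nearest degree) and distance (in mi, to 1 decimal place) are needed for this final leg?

198°, 62.9 mi

Leg 1 (N49°E, 20.5 mi): east 20.5 sin 49° = 15.47, north 20.5 cos 49° = 13.45
Current position: (15.47, 13.45). Target: (-3.6, -46.5). Remaining: Δeast = -19.07, Δnorth = -59.95.
Bearing = atan2(-19.07, -59.95) mod 360° = 197.65°; distance = √((-19.07)² + (-59.95)²) = 62.910 mi.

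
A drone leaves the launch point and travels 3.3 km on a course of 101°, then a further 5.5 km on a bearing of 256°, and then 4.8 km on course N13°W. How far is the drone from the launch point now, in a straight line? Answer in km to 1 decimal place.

Leg 1 (101°, 3.3 km): east 3.3 sin 101° = 3.24, north 3.3 cos 101° = -0.63
Leg 2 (256°, 5.5 km): east 5.5 sin 256° = -5.34, north 5.5 cos 256° = -1.33
Leg 3 (N13°W, 4.8 km): east 4.8 sin 347° = -1.08, north 4.8 cos 347° = 4.68
Net: -3.18 east, 2.72 north. Distance = √((-3.18)² + (2.72)²) = 4.180 km.

4.2 km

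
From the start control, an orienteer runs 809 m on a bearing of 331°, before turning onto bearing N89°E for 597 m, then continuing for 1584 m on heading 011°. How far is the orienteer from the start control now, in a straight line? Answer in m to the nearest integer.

Leg 1 (331°, 809 m): east 809 sin 331° = -392.21, north 809 cos 331° = 707.57
Leg 2 (N89°E, 597 m): east 597 sin 89° = 596.91, north 597 cos 89° = 10.42
Leg 3 (011°, 1584 m): east 1584 sin 11° = 302.24, north 1584 cos 11° = 1554.90
Net: 506.94 east, 2272.88 north. Distance = √((506.94)² + (2272.88)²) = 2328.731 m.

2329 m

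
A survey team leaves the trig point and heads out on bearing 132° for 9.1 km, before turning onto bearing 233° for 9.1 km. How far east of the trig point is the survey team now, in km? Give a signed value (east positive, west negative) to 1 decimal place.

-0.5 km

Leg 1 (132°, 9.1 km): east 9.1 sin 132° = 6.76, north 9.1 cos 132° = -6.09
Leg 2 (233°, 9.1 km): east 9.1 sin 233° = -7.27, north 9.1 cos 233° = -5.48
Net east component: -0.50 km.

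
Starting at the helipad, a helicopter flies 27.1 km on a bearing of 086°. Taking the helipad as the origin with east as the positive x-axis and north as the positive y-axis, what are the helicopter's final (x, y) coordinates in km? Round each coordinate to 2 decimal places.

(27.03, 1.89)

Leg 1 (086°, 27.1 km): east 27.1 sin 86° = 27.03, north 27.1 cos 86° = 1.89
Summing: 27.03 km east, 1.89 km north → (27.03, 1.89).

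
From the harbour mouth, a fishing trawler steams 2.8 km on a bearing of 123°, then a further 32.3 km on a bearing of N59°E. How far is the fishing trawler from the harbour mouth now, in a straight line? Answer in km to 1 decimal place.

Leg 1 (123°, 2.8 km): east 2.8 sin 123° = 2.35, north 2.8 cos 123° = -1.52
Leg 2 (N59°E, 32.3 km): east 32.3 sin 59° = 27.69, north 32.3 cos 59° = 16.64
Net: 30.03 east, 15.11 north. Distance = √((30.03)² + (15.11)²) = 33.622 km.

33.6 km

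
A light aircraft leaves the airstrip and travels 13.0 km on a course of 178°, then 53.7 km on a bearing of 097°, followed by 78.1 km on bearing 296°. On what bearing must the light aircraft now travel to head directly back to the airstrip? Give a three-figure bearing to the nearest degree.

132°

Leg 1 (178°, 13.0 km): east 13.0 sin 178° = 0.45, north 13.0 cos 178° = -12.99
Leg 2 (097°, 53.7 km): east 53.7 sin 97° = 53.30, north 53.7 cos 97° = -6.54
Leg 3 (296°, 78.1 km): east 78.1 sin 296° = -70.20, north 78.1 cos 296° = 34.24
Net displacement: -16.44 east, 14.70 north. Direction back to start is (16.44, -14.70): bearing = atan2(16.44, -14.70) mod 360° = 131.80° ≈ 132°.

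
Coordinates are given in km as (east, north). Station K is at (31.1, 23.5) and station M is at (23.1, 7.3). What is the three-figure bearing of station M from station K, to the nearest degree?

Δeast = 23.1 − 31.1 = -8.00; Δnorth = 7.3 − 23.5 = -16.20.
Bearing = atan2(Δeast, Δnorth) mod 360° = 206.28° ≈ 206°.

206°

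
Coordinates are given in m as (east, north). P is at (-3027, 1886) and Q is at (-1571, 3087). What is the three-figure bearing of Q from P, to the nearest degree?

Δeast = -1571 − -3027 = 1456.00; Δnorth = 3087 − 1886 = 1201.00.
Bearing = atan2(Δeast, Δnorth) mod 360° = 50.48° ≈ 050°.

050°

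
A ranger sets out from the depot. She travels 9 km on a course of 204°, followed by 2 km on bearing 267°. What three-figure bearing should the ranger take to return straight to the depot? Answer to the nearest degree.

034°

Leg 1 (204°, 9 km): east 9 sin 204° = -3.66, north 9 cos 204° = -8.22
Leg 2 (267°, 2 km): east 2 sin 267° = -2.00, north 2 cos 267° = -0.10
Net displacement: -5.66 east, -8.33 north. Direction back to start is (5.66, 8.33): bearing = atan2(5.66, 8.33) mod 360° = 34.20° ≈ 034°.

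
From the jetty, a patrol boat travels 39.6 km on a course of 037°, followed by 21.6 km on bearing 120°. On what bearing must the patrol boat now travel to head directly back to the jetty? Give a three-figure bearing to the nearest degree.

244°

Leg 1 (037°, 39.6 km): east 39.6 sin 37° = 23.83, north 39.6 cos 37° = 31.63
Leg 2 (120°, 21.6 km): east 21.6 sin 120° = 18.71, north 21.6 cos 120° = -10.80
Net displacement: 42.54 east, 20.83 north. Direction back to start is (-42.54, -20.83): bearing = atan2(-42.54, -20.83) mod 360° = 243.91° ≈ 244°.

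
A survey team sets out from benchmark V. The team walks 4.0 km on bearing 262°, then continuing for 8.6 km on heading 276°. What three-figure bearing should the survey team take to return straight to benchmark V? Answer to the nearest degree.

Leg 1 (262°, 4.0 km): east 4.0 sin 262° = -3.96, north 4.0 cos 262° = -0.56
Leg 2 (276°, 8.6 km): east 8.6 sin 276° = -8.55, north 8.6 cos 276° = 0.90
Net displacement: -12.51 east, 0.34 north. Direction back to start is (12.51, -0.34): bearing = atan2(12.51, -0.34) mod 360° = 91.57° ≈ 092°.

092°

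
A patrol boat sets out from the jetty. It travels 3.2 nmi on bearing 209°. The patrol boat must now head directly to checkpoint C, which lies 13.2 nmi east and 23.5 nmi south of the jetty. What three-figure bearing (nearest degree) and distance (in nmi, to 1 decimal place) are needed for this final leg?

Leg 1 (209°, 3.2 nmi): east 3.2 sin 209° = -1.55, north 3.2 cos 209° = -2.80
Current position: (-1.55, -2.80). Target: (13.2, -23.5). Remaining: Δeast = 14.75, Δnorth = -20.70.
Bearing = atan2(14.75, -20.70) mod 360° = 144.53°; distance = √((14.75)² + (-20.70)²) = 25.419 nmi.

145°, 25.4 nmi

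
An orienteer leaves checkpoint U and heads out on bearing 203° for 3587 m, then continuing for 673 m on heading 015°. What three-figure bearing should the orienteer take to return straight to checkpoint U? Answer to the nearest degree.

025°

Leg 1 (203°, 3587 m): east 3587 sin 203° = -1401.55, north 3587 cos 203° = -3301.85
Leg 2 (015°, 673 m): east 673 sin 15° = 174.19, north 673 cos 15° = 650.07
Net displacement: -1227.37 east, -2651.78 north. Direction back to start is (1227.37, 2651.78): bearing = atan2(1227.37, 2651.78) mod 360° = 24.84° ≈ 025°.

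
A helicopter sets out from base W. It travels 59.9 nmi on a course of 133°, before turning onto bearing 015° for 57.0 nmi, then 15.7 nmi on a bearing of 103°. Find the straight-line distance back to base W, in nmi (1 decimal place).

Leg 1 (133°, 59.9 nmi): east 59.9 sin 133° = 43.81, north 59.9 cos 133° = -40.85
Leg 2 (015°, 57.0 nmi): east 57.0 sin 15° = 14.75, north 57.0 cos 15° = 55.06
Leg 3 (103°, 15.7 nmi): east 15.7 sin 103° = 15.30, north 15.7 cos 103° = -3.53
Net: 73.86 east, 10.67 north. Distance = √((73.86)² + (10.67)²) = 74.626 nmi.

74.6 nmi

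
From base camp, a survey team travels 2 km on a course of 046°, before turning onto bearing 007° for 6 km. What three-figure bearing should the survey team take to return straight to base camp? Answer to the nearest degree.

Leg 1 (046°, 2 km): east 2 sin 46° = 1.44, north 2 cos 46° = 1.39
Leg 2 (007°, 6 km): east 6 sin 7° = 0.73, north 6 cos 7° = 5.96
Net displacement: 2.17 east, 7.34 north. Direction back to start is (-2.17, -7.34): bearing = atan2(-2.17, -7.34) mod 360° = 196.46° ≈ 196°.

196°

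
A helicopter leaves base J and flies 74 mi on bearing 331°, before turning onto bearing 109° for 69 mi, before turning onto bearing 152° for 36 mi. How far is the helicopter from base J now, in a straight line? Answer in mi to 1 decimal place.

47.4 mi

Leg 1 (331°, 74 mi): east 74 sin 331° = -35.88, north 74 cos 331° = 64.72
Leg 2 (109°, 69 mi): east 69 sin 109° = 65.24, north 69 cos 109° = -22.46
Leg 3 (152°, 36 mi): east 36 sin 152° = 16.90, north 36 cos 152° = -31.79
Net: 46.27 east, 10.47 north. Distance = √((46.27)² + (10.47)²) = 47.436 mi.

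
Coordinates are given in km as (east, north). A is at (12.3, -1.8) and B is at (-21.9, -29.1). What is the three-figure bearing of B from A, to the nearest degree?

Δeast = -21.9 − 12.3 = -34.20; Δnorth = -29.1 − -1.8 = -27.30.
Bearing = atan2(Δeast, Δnorth) mod 360° = 231.40° ≈ 231°.

231°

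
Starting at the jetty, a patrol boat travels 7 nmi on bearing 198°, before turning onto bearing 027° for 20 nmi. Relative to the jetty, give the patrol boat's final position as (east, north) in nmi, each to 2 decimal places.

(6.92, 11.16)

Leg 1 (198°, 7 nmi): east 7 sin 198° = -2.16, north 7 cos 198° = -6.66
Leg 2 (027°, 20 nmi): east 20 sin 27° = 9.08, north 20 cos 27° = 17.82
Summing: 6.92 nmi east, 11.16 nmi north → (6.92, 11.16).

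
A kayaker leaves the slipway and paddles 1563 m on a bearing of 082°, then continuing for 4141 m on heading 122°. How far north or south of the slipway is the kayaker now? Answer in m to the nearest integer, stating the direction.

1977 m south

Leg 1 (082°, 1563 m): east 1563 sin 82° = 1547.79, north 1563 cos 82° = 217.53
Leg 2 (122°, 4141 m): east 4141 sin 122° = 3511.77, north 4141 cos 122° = -2194.40
Net north component: -1976.87 m.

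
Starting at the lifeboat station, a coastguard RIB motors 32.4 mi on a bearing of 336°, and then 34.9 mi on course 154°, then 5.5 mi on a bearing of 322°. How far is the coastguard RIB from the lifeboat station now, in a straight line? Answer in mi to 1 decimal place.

2.9 mi

Leg 1 (336°, 32.4 mi): east 32.4 sin 336° = -13.18, north 32.4 cos 336° = 29.60
Leg 2 (154°, 34.9 mi): east 34.9 sin 154° = 15.30, north 34.9 cos 154° = -31.37
Leg 3 (322°, 5.5 mi): east 5.5 sin 322° = -3.39, north 5.5 cos 322° = 4.33
Net: -1.27 east, 2.57 north. Distance = √((-1.27)² + (2.57)²) = 2.860 mi.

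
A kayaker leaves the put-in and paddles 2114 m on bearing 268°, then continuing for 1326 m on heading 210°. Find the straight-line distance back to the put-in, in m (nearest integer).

Leg 1 (268°, 2114 m): east 2114 sin 268° = -2112.71, north 2114 cos 268° = -73.78
Leg 2 (210°, 1326 m): east 1326 sin 210° = -663.00, north 1326 cos 210° = -1148.35
Net: -2775.71 east, -1222.13 north. Distance = √((-2775.71)² + (-1222.13)²) = 3032.849 m.

3033 m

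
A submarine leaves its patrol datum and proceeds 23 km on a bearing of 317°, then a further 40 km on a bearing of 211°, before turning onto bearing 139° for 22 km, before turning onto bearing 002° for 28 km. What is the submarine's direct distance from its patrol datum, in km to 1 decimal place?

Leg 1 (317°, 23 km): east 23 sin 317° = -15.69, north 23 cos 317° = 16.82
Leg 2 (211°, 40 km): east 40 sin 211° = -20.60, north 40 cos 211° = -34.29
Leg 3 (139°, 22 km): east 22 sin 139° = 14.43, north 22 cos 139° = -16.60
Leg 4 (002°, 28 km): east 28 sin 2° = 0.98, north 28 cos 2° = 27.98
Net: -20.88 east, -6.09 north. Distance = √((-20.88)² + (-6.09)²) = 21.746 km.

21.7 km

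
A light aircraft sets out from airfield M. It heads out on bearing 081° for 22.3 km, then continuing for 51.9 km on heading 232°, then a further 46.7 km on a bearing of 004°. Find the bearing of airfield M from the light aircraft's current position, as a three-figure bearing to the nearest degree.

139°

Leg 1 (081°, 22.3 km): east 22.3 sin 81° = 22.03, north 22.3 cos 81° = 3.49
Leg 2 (232°, 51.9 km): east 51.9 sin 232° = -40.90, north 51.9 cos 232° = -31.95
Leg 3 (004°, 46.7 km): east 46.7 sin 4° = 3.26, north 46.7 cos 4° = 46.59
Net displacement: -15.61 east, 18.12 north. Direction back to start is (15.61, -18.12): bearing = atan2(15.61, -18.12) mod 360° = 139.25° ≈ 139°.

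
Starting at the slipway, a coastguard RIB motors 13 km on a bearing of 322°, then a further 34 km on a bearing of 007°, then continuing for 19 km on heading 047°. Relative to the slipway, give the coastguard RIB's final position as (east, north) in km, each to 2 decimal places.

(10.04, 56.95)

Leg 1 (322°, 13 km): east 13 sin 322° = -8.00, north 13 cos 322° = 10.24
Leg 2 (007°, 34 km): east 34 sin 7° = 4.14, north 34 cos 7° = 33.75
Leg 3 (047°, 19 km): east 19 sin 47° = 13.90, north 19 cos 47° = 12.96
Summing: 10.04 km east, 56.95 km north → (10.04, 56.95).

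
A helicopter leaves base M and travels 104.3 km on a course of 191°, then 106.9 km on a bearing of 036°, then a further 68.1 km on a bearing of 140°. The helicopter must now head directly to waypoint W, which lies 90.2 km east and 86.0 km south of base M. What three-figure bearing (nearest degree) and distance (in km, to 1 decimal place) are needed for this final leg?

169°, 18.3 km

Leg 1 (191°, 104.3 km): east 104.3 sin 191° = -19.90, north 104.3 cos 191° = -102.38
Leg 2 (036°, 106.9 km): east 106.9 sin 36° = 62.83, north 106.9 cos 36° = 86.48
Leg 3 (140°, 68.1 km): east 68.1 sin 140° = 43.77, north 68.1 cos 140° = -52.17
Current position: (86.71, -68.07). Target: (90.2, -86.0). Remaining: Δeast = 3.49, Δnorth = -17.93.
Bearing = atan2(3.49, -17.93) mod 360° = 168.98°; distance = √((3.49)² + (-17.93)²) = 18.270 km.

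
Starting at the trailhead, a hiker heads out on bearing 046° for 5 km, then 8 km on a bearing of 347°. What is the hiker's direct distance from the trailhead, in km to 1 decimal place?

11.4 km

Leg 1 (046°, 5 km): east 5 sin 46° = 3.60, north 5 cos 46° = 3.47
Leg 2 (347°, 8 km): east 8 sin 347° = -1.80, north 8 cos 347° = 7.79
Net: 1.80 east, 11.27 north. Distance = √((1.80)² + (11.27)²) = 11.411 km.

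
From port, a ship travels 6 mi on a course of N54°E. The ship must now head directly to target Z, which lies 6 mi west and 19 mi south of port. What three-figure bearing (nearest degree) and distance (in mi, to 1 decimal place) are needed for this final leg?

Leg 1 (N54°E, 6 mi): east 6 sin 54° = 4.85, north 6 cos 54° = 3.53
Current position: (4.85, 3.53). Target: (-6, -19). Remaining: Δeast = -10.85, Δnorth = -22.53.
Bearing = atan2(-10.85, -22.53) mod 360° = 205.73°; distance = √((-10.85)² + (-22.53)²) = 25.005 mi.

206°, 25.0 mi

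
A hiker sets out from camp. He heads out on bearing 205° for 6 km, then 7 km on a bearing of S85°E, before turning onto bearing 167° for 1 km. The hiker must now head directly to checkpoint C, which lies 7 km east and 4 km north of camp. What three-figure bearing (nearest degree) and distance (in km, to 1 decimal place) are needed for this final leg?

012°, 11.3 km

Leg 1 (205°, 6 km): east 6 sin 205° = -2.54, north 6 cos 205° = -5.44
Leg 2 (S85°E, 7 km): east 7 sin 95° = 6.97, north 7 cos 95° = -0.61
Leg 3 (167°, 1 km): east 1 sin 167° = 0.22, north 1 cos 167° = -0.97
Current position: (4.66, -7.02). Target: (7, 4). Remaining: Δeast = 2.34, Δnorth = 11.02.
Bearing = atan2(2.34, 11.02) mod 360° = 11.97°; distance = √((2.34)² + (11.02)²) = 11.267 km.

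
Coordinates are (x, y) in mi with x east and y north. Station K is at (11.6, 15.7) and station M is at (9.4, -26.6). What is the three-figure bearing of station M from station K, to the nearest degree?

Δeast = 9.4 − 11.6 = -2.20; Δnorth = -26.6 − 15.7 = -42.30.
Bearing = atan2(Δeast, Δnorth) mod 360° = 182.98° ≈ 183°.

183°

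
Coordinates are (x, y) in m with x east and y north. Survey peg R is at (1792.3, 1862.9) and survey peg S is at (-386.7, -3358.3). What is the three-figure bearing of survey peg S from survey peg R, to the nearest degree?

203°

Δeast = -386.7 − 1792.3 = -2179.00; Δnorth = -3358.3 − 1862.9 = -5221.20.
Bearing = atan2(Δeast, Δnorth) mod 360° = 202.65° ≈ 203°.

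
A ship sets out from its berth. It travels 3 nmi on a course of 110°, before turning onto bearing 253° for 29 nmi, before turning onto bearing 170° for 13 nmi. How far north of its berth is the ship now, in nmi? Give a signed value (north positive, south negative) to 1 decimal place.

Leg 1 (110°, 3 nmi): east 3 sin 110° = 2.82, north 3 cos 110° = -1.03
Leg 2 (253°, 29 nmi): east 29 sin 253° = -27.73, north 29 cos 253° = -8.48
Leg 3 (170°, 13 nmi): east 13 sin 170° = 2.26, north 13 cos 170° = -12.80
Net north component: -22.31 nmi.

-22.3 nmi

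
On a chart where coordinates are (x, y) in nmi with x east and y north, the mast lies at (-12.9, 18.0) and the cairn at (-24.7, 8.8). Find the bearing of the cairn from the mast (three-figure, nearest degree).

232°

Δeast = -24.7 − -12.9 = -11.80; Δnorth = 8.8 − 18.0 = -9.20.
Bearing = atan2(Δeast, Δnorth) mod 360° = 232.06° ≈ 232°.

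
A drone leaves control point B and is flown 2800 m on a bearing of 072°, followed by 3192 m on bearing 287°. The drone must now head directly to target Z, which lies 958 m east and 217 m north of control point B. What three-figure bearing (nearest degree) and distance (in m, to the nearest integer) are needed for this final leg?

140°, 2078 m

Leg 1 (072°, 2800 m): east 2800 sin 72° = 2662.96, north 2800 cos 72° = 865.25
Leg 2 (287°, 3192 m): east 3192 sin 287° = -3052.52, north 3192 cos 287° = 933.25
Current position: (-389.57, 1798.50). Target: (958, 217). Remaining: Δeast = 1347.57, Δnorth = -1581.50.
Bearing = atan2(1347.57, -1581.50) mod 360° = 139.57°; distance = √((1347.57)² + (-1581.50)²) = 2077.756 m.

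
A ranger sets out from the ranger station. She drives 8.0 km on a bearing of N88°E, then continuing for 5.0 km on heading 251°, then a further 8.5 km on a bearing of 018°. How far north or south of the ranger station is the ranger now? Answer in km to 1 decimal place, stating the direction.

6.7 km north

Leg 1 (N88°E, 8.0 km): east 8.0 sin 88° = 8.00, north 8.0 cos 88° = 0.28
Leg 2 (251°, 5.0 km): east 5.0 sin 251° = -4.73, north 5.0 cos 251° = -1.63
Leg 3 (018°, 8.5 km): east 8.5 sin 18° = 2.63, north 8.5 cos 18° = 8.08
Net north component: 6.74 km.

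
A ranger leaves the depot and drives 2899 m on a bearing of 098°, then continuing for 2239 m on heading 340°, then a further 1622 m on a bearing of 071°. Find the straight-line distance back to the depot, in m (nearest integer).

Leg 1 (098°, 2899 m): east 2899 sin 98° = 2870.79, north 2899 cos 98° = -403.46
Leg 2 (340°, 2239 m): east 2239 sin 340° = -765.78, north 2239 cos 340° = 2103.97
Leg 3 (071°, 1622 m): east 1622 sin 71° = 1533.63, north 1622 cos 71° = 528.07
Net: 3638.64 east, 2228.58 north. Distance = √((3638.64)² + (2228.58)²) = 4266.877 m.

4267 m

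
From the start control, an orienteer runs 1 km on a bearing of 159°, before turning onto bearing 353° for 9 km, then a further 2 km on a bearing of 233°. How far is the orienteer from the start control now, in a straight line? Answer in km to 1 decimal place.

7.2 km

Leg 1 (159°, 1 km): east 1 sin 159° = 0.36, north 1 cos 159° = -0.93
Leg 2 (353°, 9 km): east 9 sin 353° = -1.10, north 9 cos 353° = 8.93
Leg 3 (233°, 2 km): east 2 sin 233° = -1.60, north 2 cos 233° = -1.20
Net: -2.34 east, 6.80 north. Distance = √((-2.34)² + (6.80)²) = 7.186 km.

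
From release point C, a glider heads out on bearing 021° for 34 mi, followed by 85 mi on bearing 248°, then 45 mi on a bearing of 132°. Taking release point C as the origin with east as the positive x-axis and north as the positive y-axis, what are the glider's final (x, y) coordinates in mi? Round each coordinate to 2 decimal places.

Leg 1 (021°, 34 mi): east 34 sin 21° = 12.18, north 34 cos 21° = 31.74
Leg 2 (248°, 85 mi): east 85 sin 248° = -78.81, north 85 cos 248° = -31.84
Leg 3 (132°, 45 mi): east 45 sin 132° = 33.44, north 45 cos 132° = -30.11
Summing: -33.18 mi east, -30.21 mi north → (-33.18, -30.21).

(-33.18, -30.21)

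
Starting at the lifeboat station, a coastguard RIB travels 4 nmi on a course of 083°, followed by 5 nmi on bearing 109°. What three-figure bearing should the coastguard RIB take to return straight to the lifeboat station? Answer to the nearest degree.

Leg 1 (083°, 4 nmi): east 4 sin 83° = 3.97, north 4 cos 83° = 0.49
Leg 2 (109°, 5 nmi): east 5 sin 109° = 4.73, north 5 cos 109° = -1.63
Net displacement: 8.70 east, -1.14 north. Direction back to start is (-8.70, 1.14): bearing = atan2(-8.70, 1.14) mod 360° = 277.47° ≈ 277°.

277°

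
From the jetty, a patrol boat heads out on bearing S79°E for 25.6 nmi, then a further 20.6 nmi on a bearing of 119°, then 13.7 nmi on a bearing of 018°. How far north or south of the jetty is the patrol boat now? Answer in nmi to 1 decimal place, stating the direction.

1.8 nmi south

Leg 1 (S79°E, 25.6 nmi): east 25.6 sin 101° = 25.13, north 25.6 cos 101° = -4.88
Leg 2 (119°, 20.6 nmi): east 20.6 sin 119° = 18.02, north 20.6 cos 119° = -9.99
Leg 3 (018°, 13.7 nmi): east 13.7 sin 18° = 4.23, north 13.7 cos 18° = 13.03
Net north component: -1.84 nmi.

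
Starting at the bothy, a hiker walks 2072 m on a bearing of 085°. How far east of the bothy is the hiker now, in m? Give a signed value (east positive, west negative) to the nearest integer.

Leg 1 (085°, 2072 m): east 2072 sin 85° = 2064.12, north 2072 cos 85° = 180.59
Net east component: 2064.12 m.

2064 m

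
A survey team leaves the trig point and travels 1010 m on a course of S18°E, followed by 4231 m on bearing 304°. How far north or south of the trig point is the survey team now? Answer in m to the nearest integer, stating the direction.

Leg 1 (S18°E, 1010 m): east 1010 sin 162° = 312.11, north 1010 cos 162° = -960.57
Leg 2 (304°, 4231 m): east 4231 sin 304° = -3507.66, north 4231 cos 304° = 2365.95
Net north component: 1405.38 m.

1405 m north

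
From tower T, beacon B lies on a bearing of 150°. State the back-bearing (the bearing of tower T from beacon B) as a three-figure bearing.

Back-bearing = 150° + 180° = 330°.

330°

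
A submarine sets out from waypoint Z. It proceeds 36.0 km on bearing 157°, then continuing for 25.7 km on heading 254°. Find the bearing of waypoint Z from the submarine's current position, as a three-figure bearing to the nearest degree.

Leg 1 (157°, 36.0 km): east 36.0 sin 157° = 14.07, north 36.0 cos 157° = -33.14
Leg 2 (254°, 25.7 km): east 25.7 sin 254° = -24.70, north 25.7 cos 254° = -7.08
Net displacement: -10.64 east, -40.22 north. Direction back to start is (10.64, 40.22): bearing = atan2(10.64, 40.22) mod 360° = 14.81° ≈ 015°.

015°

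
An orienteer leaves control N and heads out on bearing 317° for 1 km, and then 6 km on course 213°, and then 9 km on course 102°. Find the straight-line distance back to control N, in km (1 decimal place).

7.9 km

Leg 1 (317°, 1 km): east 1 sin 317° = -0.68, north 1 cos 317° = 0.73
Leg 2 (213°, 6 km): east 6 sin 213° = -3.27, north 6 cos 213° = -5.03
Leg 3 (102°, 9 km): east 9 sin 102° = 8.80, north 9 cos 102° = -1.87
Net: 4.85 east, -6.17 north. Distance = √((4.85)² + (-6.17)²) = 7.852 km.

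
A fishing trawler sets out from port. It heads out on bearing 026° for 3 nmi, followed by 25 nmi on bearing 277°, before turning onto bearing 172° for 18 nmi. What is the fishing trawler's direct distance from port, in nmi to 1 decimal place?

24.2 nmi

Leg 1 (026°, 3 nmi): east 3 sin 26° = 1.32, north 3 cos 26° = 2.70
Leg 2 (277°, 25 nmi): east 25 sin 277° = -24.81, north 25 cos 277° = 3.05
Leg 3 (172°, 18 nmi): east 18 sin 172° = 2.51, north 18 cos 172° = -17.82
Net: -20.99 east, -12.08 north. Distance = √((-20.99)² + (-12.08)²) = 24.222 nmi.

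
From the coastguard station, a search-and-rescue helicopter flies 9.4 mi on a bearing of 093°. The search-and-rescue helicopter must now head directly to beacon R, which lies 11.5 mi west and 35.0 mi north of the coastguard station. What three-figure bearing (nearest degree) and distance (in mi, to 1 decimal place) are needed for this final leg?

Leg 1 (093°, 9.4 mi): east 9.4 sin 93° = 9.39, north 9.4 cos 93° = -0.49
Current position: (9.39, -0.49). Target: (-11.5, 35.0). Remaining: Δeast = -20.89, Δnorth = 35.49.
Bearing = atan2(-20.89, 35.49) mod 360° = 329.52°; distance = √((-20.89)² + (35.49)²) = 41.182 mi.

330°, 41.2 mi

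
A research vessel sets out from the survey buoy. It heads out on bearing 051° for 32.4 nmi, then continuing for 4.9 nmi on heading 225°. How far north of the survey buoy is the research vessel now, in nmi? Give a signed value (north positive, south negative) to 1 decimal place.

16.9 nmi

Leg 1 (051°, 32.4 nmi): east 32.4 sin 51° = 25.18, north 32.4 cos 51° = 20.39
Leg 2 (225°, 4.9 nmi): east 4.9 sin 225° = -3.46, north 4.9 cos 225° = -3.46
Net north component: 16.93 nmi.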